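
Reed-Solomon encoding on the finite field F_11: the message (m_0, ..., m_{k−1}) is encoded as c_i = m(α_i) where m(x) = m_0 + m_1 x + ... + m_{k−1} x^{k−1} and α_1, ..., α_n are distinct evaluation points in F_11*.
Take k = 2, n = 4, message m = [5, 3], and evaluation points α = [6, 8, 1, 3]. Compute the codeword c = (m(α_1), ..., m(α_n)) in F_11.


c = [1, 7, 8, 3]

Message polynomial: m(x) = 5 + 3·x (mod 11).
For each evaluation point α_i, compute m(α_i) mod 11:
  α_1 = 6: Horner steps 3 → 1, so m(6) = 1.
  α_2 = 8: Horner steps 3 → 7, so m(8) = 7.
  α_3 = 1: Horner steps 3 → 8, so m(1) = 8.
  α_4 = 3: Horner steps 3 → 3, so m(3) = 3.
Codeword c = [1, 7, 8, 3] ∈ F_11^4.


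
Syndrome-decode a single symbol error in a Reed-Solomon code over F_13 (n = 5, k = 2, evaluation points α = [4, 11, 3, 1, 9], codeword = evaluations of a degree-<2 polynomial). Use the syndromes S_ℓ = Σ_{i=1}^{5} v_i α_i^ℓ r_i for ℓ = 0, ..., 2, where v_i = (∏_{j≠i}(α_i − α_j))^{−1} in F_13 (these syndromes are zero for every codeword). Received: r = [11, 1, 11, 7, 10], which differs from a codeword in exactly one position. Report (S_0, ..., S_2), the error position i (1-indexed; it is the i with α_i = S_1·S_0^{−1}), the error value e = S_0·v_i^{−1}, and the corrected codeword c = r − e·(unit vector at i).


S = (11, 5, 7), error at position 1, error magnitude e = 11, c = [0, 1, 11, 7, 10].

Step 1: column multipliers v_i = (∏_{j≠i}(α_i − α_j))^{−1} mod 13.
  i = 1 (α = 4): (4−11)(4−3)(4−1)(4−9) = (−7)·1·3·(−5) = 105 ≡ 1, so v_1 = 1^{−1} = 1 (mod 13).
  i = 2 (α = 11): (11−4)(11−3)(11−1)(11−9) = 7·8·10·2 = 1120 ≡ 2, so v_2 = 2^{−1} = 7 (mod 13).
  i = 3 (α = 3): (3−4)(3−11)(3−1)(3−9) = (−1)·(−8)·2·(−6) = −96 ≡ 8, so v_3 = 8^{−1} = 5 (mod 13).
  i = 4 (α = 1): (1−4)(1−11)(1−3)(1−9) = (−3)·(−10)·(−2)·(−8) = 480 ≡ 12, so v_4 = 12^{−1} = 12 (mod 13).
  i = 5 (α = 9): (9−4)(9−11)(9−3)(9−1) = 5·(−2)·6·8 = −480 ≡ 1, so v_5 = 1^{−1} = 1 (mod 13).
  v = [1, 7, 5, 12, 1].
Step 2: syndromes of r = [11, 1, 11, 7, 10] (all sums mod 13).
  S_0 = Σ v_i r_i = 1·11 + 7·1 + 5·11 + 12·7 + 1·10 = 167 ≡ 11.
  S_1 = Σ v_i α_i r_i = 1·4·11 + 7·11·1 + 5·3·11 + 12·1·7 + 1·9·10 = 460 ≡ 5.
  α_i^2 mod 13 = [3, 4, 9, 1, 3].
  S_2 = Σ v_i α_i^2 r_i = 1·3·11 + 7·4·1 + 5·9·11 + 12·1·7 + 1·3·10 = 670 ≡ 7.
  S = (11, 5, 7) ≠ 0, so r is not a codeword (an error is present).
Step 3: locate the error. For a single error e at position i, S_ℓ = v_i·e·α_i^ℓ, so α_err = S_1/S_0.
  S_0^{−1} = 11^{−1} = 6 (mod 13), so α_err = 5·6 = 30 ≡ 4 = α_1. Error position i = 1.
  Consistency check: S_2/S_1 = 7·8 = 56 ≡ 4 = α_err ✓ (single-error assumption holds).
Step 4: error magnitude e = S_0/v_1 = S_0·∏_{j≠1}(α_1 − α_j) = 11·1 = 11 ≡ 11 (mod 13).
Step 5: correct position 1: c_1 = r_1 − e = 11 − 11 ≡ 0 (mod 13). Hence c = [0, 1, 11, 7, 10].
  Check: interpolating c through the α_i gives m(x) = 5 + 2·x (degree < 2) with m(α_i) = c_i for every i, so c is indeed a codeword.


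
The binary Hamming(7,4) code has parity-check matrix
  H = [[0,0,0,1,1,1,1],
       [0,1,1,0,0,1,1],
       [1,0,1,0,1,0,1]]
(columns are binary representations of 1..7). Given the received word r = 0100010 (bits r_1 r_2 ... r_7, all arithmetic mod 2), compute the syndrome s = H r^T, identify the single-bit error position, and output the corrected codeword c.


s = (1, 0, 0)^T, error position = 4, corrected codeword c = 0101010

Compute s = H r^T mod 2 one row at a time:
  s_1 = 0 + 0 + 1 + 0 = 1 ≡ 1 (mod 2).
  s_2 = 1 + 0 + 1 + 0 = 2 ≡ 0 (mod 2).
  s_3 = 0 + 0 + 0 + 0 = 0 ≡ 0 (mod 2).
s = (1, 0, 0)^T — this equals column 4 of H (binary 100), so error is at position 4.
Correct: flip bit 4 of r = 0100010 to get c = 0101010.


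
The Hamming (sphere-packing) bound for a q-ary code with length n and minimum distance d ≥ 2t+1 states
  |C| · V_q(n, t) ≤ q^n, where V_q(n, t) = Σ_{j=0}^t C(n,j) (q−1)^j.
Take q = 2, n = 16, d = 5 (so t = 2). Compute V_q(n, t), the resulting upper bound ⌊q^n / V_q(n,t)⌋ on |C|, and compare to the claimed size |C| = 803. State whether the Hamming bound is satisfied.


V_q(n, t) = 137, q^n = 65536, Hamming bound = 478, |C| = 803 > bound (violated).

Step 1: Compute V_q(n, t) = Σ_{j=0}^2 C(n, j) (q−1)^j.
  j = 0: C(16,0)·(1)^0 = 1·1 = 1.
  j = 1: C(16,1)·(1)^1 = 16·1 = 16.
  j = 2: C(16,2)·(1)^2 = 120·1 = 120.
  V_q(n, t) = 1 + 16 + 120 = 137.
Step 2: q^n = 2^16 = 65536.
Step 3: Hamming bound ⌊q^n / V_q(n,t)⌋ = ⌊65536/137⌋ = 478.
Step 4: Compare |C| = 803 to 478: violated.
The claimed |C| lies above the Hamming bound, so no 2-ary code of length 16 with d ≥ 5 can have 803 codewords.


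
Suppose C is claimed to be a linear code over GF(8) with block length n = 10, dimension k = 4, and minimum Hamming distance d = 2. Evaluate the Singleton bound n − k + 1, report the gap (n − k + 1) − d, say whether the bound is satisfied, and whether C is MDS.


Singleton RHS = n − k + 1 = 7, slack = 5, bound satisfied, not MDS.

Singleton bound: d ≤ n − k + 1.
Here n = 10, k = 4, so n − k + 1 = 7.
Given d = 2, check d ≤ 7: YES.
Slack = (n − k + 1) − d = 5.
The code is NOT MDS (slack = 5 > 0).
Description: the claimed parameters are [10, 4, 2]_8; such a code would be non-MDS.


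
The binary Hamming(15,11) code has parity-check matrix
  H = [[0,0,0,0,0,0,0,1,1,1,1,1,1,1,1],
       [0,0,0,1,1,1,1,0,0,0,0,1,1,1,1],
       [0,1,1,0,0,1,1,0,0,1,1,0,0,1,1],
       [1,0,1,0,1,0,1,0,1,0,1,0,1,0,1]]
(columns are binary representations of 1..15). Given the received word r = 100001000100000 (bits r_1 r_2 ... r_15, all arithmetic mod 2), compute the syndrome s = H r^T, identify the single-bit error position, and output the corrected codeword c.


s = (1, 1, 0, 1)^T, error position = 13, corrected codeword c = 100001000100100

Compute s = H r^T mod 2 one row at a time:
  s_1 = 0 + 0 + 1 + 0 + 0 + 0 + 0 + 0 = 1 ≡ 1 (mod 2).
  s_2 = 0 + 0 + 1 + 0 + 0 + 0 + 0 + 0 = 1 ≡ 1 (mod 2).
  s_3 = 0 + 0 + 1 + 0 + 1 + 0 + 0 + 0 = 2 ≡ 0 (mod 2).
  s_4 = 1 + 0 + 0 + 0 + 0 + 0 + 0 + 0 = 1 ≡ 1 (mod 2).
s = (1, 1, 0, 1)^T — this equals column 13 of H (binary 1101), so error is at position 13.
Correct: flip bit 13 of r = 100001000100000 to get c = 100001000100100.


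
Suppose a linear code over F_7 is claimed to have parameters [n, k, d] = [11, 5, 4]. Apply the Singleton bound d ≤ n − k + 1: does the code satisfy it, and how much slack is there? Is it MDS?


Singleton RHS = n − k + 1 = 7, slack = 3, bound satisfied, not MDS.

Singleton bound: d ≤ n − k + 1.
Here n = 11, k = 5, so n − k + 1 = 7.
Given d = 4, check d ≤ 7: YES.
Slack = (n − k + 1) − d = 3.
The code is NOT MDS (slack = 3 > 0).
Description: the claimed parameters are [11, 5, 4]_7; such a code would be non-MDS.


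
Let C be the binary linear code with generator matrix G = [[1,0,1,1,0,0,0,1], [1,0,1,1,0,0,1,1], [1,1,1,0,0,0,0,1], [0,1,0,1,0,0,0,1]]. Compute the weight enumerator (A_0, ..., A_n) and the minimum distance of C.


Weight distribution: A_0 = 1, A_1 = 2, A_2 = 2, A_3 = 4, A_4 = 5, A_5 = 2. Minimum distance d = 1.

Enumerate all 2^4 = 16 messages m ∈ F_2^4.
For each, compute codeword c = mG in F_2^8, then tally its weight.
  m = 0000 → c = 00000000, weight = 0.
  m = 1000 → c = 10110001, weight = 4.
  m = 0100 → c = 10110011, weight = 5.
  m = 1100 → c = 00000010, weight = 1.
  m = 0010 → c = 11100001, weight = 4.
  m = 1010 → c = 01010000, weight = 2.
  m = 0110 → c = 01010010, weight = 3.
  m = 1110 → c = 11100011, weight = 5.
  m = 0001 → c = 01010001, weight = 3.
  m = 1001 → c = 11100000, weight = 3.
  m = 0101 → c = 11100010, weight = 4.
  m = 1101 → c = 01010011, weight = 4.
  m = 0011 → c = 10110000, weight = 3.
  m = 1011 → c = 00000001, weight = 1.
  m = 0111 → c = 00000011, weight = 2.
  m = 1111 → c = 10110010, weight = 4.
Tally weights:
  weight 0: 1 codewords.
  weight 1: 2 codewords.
  weight 2: 2 codewords.
  weight 3: 4 codewords.
  weight 4: 5 codewords.
  weight 5: 2 codewords.
Minimum distance d = smallest w > 0 with A_w > 0 = 1.
Sanity: Σ A_w = 16 = 2^4 = 16 ✓.


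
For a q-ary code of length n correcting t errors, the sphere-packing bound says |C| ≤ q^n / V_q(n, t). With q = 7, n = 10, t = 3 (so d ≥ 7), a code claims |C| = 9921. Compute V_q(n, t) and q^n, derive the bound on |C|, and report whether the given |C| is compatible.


V_q(n, t) = 27601, q^n = 282475249, Hamming bound = 10234, |C| = 9921 ≤ bound (satisfied).

Step 1: Compute V_q(n, t) = Σ_{j=0}^3 C(n, j) (q−1)^j.
  j = 0: C(10,0)·(6)^0 = 1·1 = 1.
  j = 1: C(10,1)·(6)^1 = 10·6 = 60.
  j = 2: C(10,2)·(6)^2 = 45·36 = 1620.
  j = 3: C(10,3)·(6)^3 = 120·216 = 25920.
  V_q(n, t) = 1 + 60 + 1620 + 25920 = 27601.
Step 2: q^n = 7^10 = 282475249.
Step 3: Hamming bound ⌊q^n / V_q(n,t)⌋ = ⌊282475249/27601⌋ = 10234.
Step 4: Compare |C| = 9921 to 10234: satisfied.
The claimed |C| lies below the Hamming bound.


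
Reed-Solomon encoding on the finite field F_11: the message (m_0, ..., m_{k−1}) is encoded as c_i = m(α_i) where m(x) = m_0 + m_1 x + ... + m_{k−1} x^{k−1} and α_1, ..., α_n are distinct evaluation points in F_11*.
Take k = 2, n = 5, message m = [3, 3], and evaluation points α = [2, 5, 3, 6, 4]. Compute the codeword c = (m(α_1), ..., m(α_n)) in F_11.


c = [9, 7, 1, 10, 4]

Message polynomial: m(x) = 3 + 3·x (mod 11).
For each evaluation point α_i, compute m(α_i) mod 11:
  α_1 = 2: Horner steps 3 → 9, so m(2) = 9.
  α_2 = 5: Horner steps 3 → 7, so m(5) = 7.
  α_3 = 3: Horner steps 3 → 1, so m(3) = 1.
  α_4 = 6: Horner steps 3 → 10, so m(6) = 10.
  α_5 = 4: Horner steps 3 → 4, so m(4) = 4.
Codeword c = [9, 7, 1, 10, 4] ∈ F_11^5.


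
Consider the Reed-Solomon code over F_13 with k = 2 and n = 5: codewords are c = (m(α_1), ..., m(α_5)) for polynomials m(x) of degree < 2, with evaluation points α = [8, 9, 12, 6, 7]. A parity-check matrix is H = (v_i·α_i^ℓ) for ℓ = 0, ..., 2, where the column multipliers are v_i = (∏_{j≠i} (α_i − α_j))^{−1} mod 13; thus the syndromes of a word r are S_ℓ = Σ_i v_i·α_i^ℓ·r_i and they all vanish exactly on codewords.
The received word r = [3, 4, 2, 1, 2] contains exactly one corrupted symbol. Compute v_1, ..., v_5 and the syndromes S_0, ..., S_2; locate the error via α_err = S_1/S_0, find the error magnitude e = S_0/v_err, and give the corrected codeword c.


S = (11, 2, 11), error at position 3, error magnitude e = 8, c = [3, 4, 7, 1, 2].

Step 1: column multipliers v_i = (∏_{j≠i}(α_i − α_j))^{−1} mod 13.
  i = 1 (α = 8): (8−9)(8−12)(8−6)(8−7) = (−1)·(−4)·2·1 = 8 ≡ 8, so v_1 = 8^{−1} = 5 (mod 13).
  i = 2 (α = 9): (9−8)(9−12)(9−6)(9−7) = 1·(−3)·3·2 = −18 ≡ 8, so v_2 = 8^{−1} = 5 (mod 13).
  i = 3 (α = 12): (12−8)(12−9)(12−6)(12−7) = 4·3·6·5 = 360 ≡ 9, so v_3 = 9^{−1} = 3 (mod 13).
  i = 4 (α = 6): (6−8)(6−9)(6−12)(6−7) = (−2)·(−3)·(−6)·(−1) = 36 ≡ 10, so v_4 = 10^{−1} = 4 (mod 13).
  i = 5 (α = 7): (7−8)(7−9)(7−12)(7−6) = (−1)·(−2)·(−5)·1 = −10 ≡ 3, so v_5 = 3^{−1} = 9 (mod 13).
  v = [5, 5, 3, 4, 9].
Step 2: syndromes of r = [3, 4, 2, 1, 2] (all sums mod 13).
  S_0 = Σ v_i r_i = 5·3 + 5·4 + 3·2 + 4·1 + 9·2 = 63 ≡ 11.
  S_1 = Σ v_i α_i r_i = 5·8·3 + 5·9·4 + 3·12·2 + 4·6·1 + 9·7·2 = 522 ≡ 2.
  α_i^2 mod 13 = [12, 3, 1, 10, 10].
  S_2 = Σ v_i α_i^2 r_i = 5·12·3 + 5·3·4 + 3·1·2 + 4·10·1 + 9·10·2 = 466 ≡ 11.
  S = (11, 2, 11) ≠ 0, so r is not a codeword (an error is present).
Step 3: locate the error. For a single error e at position i, S_ℓ = v_i·e·α_i^ℓ, so α_err = S_1/S_0.
  S_0^{−1} = 11^{−1} = 6 (mod 13), so α_err = 2·6 = 12 ≡ 12 = α_3. Error position i = 3.
  Consistency check: S_2/S_1 = 11·7 = 77 ≡ 12 = α_err ✓ (single-error assumption holds).
Step 4: error magnitude e = S_0/v_3 = S_0·∏_{j≠3}(α_3 − α_j) = 11·9 = 99 ≡ 8 (mod 13).
Step 5: correct position 3: c_3 = r_3 − e = 2 − 8 ≡ 7 (mod 13). Hence c = [3, 4, 7, 1, 2].
  Check: interpolating c through the α_i gives m(x) = 8 + 1·x (degree < 2) with m(α_i) = c_i for every i, so c is indeed a codeword.


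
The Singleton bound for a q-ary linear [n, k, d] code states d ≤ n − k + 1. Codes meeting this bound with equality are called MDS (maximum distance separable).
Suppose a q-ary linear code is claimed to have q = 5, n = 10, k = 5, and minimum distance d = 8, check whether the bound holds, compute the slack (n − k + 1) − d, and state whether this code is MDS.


Singleton RHS = n − k + 1 = 6, slack = -2, bound violated (no such code; not MDS).

Singleton bound: d ≤ n − k + 1.
Here n = 10, k = 5, so n − k + 1 = 6.
Given d = 8, check d ≤ 6: NO.
Slack = (n − k + 1) − d = -2.
The slack is negative: d = 8 exceeds n − k + 1 = 6 by 2, so the Singleton bound is violated and no linear [10, 5, 8]_5 code can exist. In particular it is not MDS (MDS requires d = n − k + 1 exactly).
Description: the claimed parameters are [10, 5, 8]_5; such a code would be impossible (violates the Singleton bound).


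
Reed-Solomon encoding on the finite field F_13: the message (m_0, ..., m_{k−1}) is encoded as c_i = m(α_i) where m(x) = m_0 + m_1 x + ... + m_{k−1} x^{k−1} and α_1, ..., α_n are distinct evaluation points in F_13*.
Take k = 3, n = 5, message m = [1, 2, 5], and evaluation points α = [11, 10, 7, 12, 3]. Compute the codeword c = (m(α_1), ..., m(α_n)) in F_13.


c = [4, 1, 0, 4, 0]

Message polynomial: m(x) = 1 + 2·x + 5·x^2 (mod 13).
For each evaluation point α_i, compute m(α_i) mod 13:
  α_1 = 11: Horner steps 5 → 5 → 4, so m(11) = 4.
  α_2 = 10: Horner steps 5 → 0 → 1, so m(10) = 1.
  α_3 = 7: Horner steps 5 → 11 → 0, so m(7) = 0.
  α_4 = 12: Horner steps 5 → 10 → 4, so m(12) = 4.
  α_5 = 3: Horner steps 5 → 4 → 0, so m(3) = 0.
Codeword c = [4, 1, 0, 4, 0] ∈ F_13^5.


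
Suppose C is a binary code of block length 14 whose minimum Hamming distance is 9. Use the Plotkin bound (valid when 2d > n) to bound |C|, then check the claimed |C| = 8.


Plotkin bound M ≤ 4; given |C| = 8 > bound (violated).

Check applicability: 2d = 18, n = 14.
2d − n = 4 > 0, so Plotkin applies.
Compute d/(2d−n) = 9/4 ≈ 2.2500.
⌊d/(2d−n)⌋ = 2.
Plotkin bound: M ≤ 2·2 = 4.
Given |C| = 8, check: VIOLATED.
This |C| is above the Plotkin bound, so no binary code with n = 14, d = 9 and 8 codewords exists.


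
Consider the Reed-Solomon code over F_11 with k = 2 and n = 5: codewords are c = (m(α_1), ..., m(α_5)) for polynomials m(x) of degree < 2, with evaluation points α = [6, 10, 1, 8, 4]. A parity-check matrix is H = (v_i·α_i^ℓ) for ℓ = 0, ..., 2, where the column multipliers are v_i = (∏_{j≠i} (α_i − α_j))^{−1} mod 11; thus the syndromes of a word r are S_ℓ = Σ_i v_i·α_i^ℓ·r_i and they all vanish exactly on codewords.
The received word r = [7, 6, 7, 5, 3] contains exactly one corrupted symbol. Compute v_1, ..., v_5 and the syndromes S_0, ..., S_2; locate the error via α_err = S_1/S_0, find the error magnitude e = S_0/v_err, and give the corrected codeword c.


S = (1, 6, 3), error at position 1, error magnitude e = 3, c = [4, 6, 7, 5, 3].

Step 1: column multipliers v_i = (∏_{j≠i}(α_i − α_j))^{−1} mod 11.
  i = 1 (α = 6): (6−10)(6−1)(6−8)(6−4) = (−4)·5·(−2)·2 = 80 ≡ 3, so v_1 = 3^{−1} = 4 (mod 11).
  i = 2 (α = 10): (10−6)(10−1)(10−8)(10−4) = 4·9·2·6 = 432 ≡ 3, so v_2 = 3^{−1} = 4 (mod 11).
  i = 3 (α = 1): (1−6)(1−10)(1−8)(1−4) = (−5)·(−9)·(−7)·(−3) = 945 ≡ 10, so v_3 = 10^{−1} = 10 (mod 11).
  i = 4 (α = 8): (8−6)(8−10)(8−1)(8−4) = 2·(−2)·7·4 = −112 ≡ 9, so v_4 = 9^{−1} = 5 (mod 11).
  i = 5 (α = 4): (4−6)(4−10)(4−1)(4−8) = (−2)·(−6)·3·(−4) = −144 ≡ 10, so v_5 = 10^{−1} = 10 (mod 11).
  v = [4, 4, 10, 5, 10].
Step 2: syndromes of r = [7, 6, 7, 5, 3] (all sums mod 11).
  S_0 = Σ v_i r_i = 4·7 + 4·6 + 10·7 + 5·5 + 10·3 = 177 ≡ 1.
  S_1 = Σ v_i α_i r_i = 4·6·7 + 4·10·6 + 10·1·7 + 5·8·5 + 10·4·3 = 798 ≡ 6.
  α_i^2 mod 11 = [3, 1, 1, 9, 5].
  S_2 = Σ v_i α_i^2 r_i = 4·3·7 + 4·1·6 + 10·1·7 + 5·9·5 + 10·5·3 = 553 ≡ 3.
  S = (1, 6, 3) ≠ 0, so r is not a codeword (an error is present).
Step 3: locate the error. For a single error e at position i, S_ℓ = v_i·e·α_i^ℓ, so α_err = S_1/S_0.
  S_0^{−1} = 1^{−1} = 1 (mod 11), so α_err = 6·1 = 6 ≡ 6 = α_1. Error position i = 1.
  Consistency check: S_2/S_1 = 3·2 = 6 ≡ 6 = α_err ✓ (single-error assumption holds).
Step 4: error magnitude e = S_0/v_1 = S_0·∏_{j≠1}(α_1 − α_j) = 1·3 = 3 ≡ 3 (mod 11).
Step 5: correct position 1: c_1 = r_1 − e = 7 − 3 ≡ 4 (mod 11). Hence c = [4, 6, 7, 5, 3].
  Check: interpolating c through the α_i gives m(x) = 1 + 6·x (degree < 2) with m(α_i) = c_i for every i, so c is indeed a codeword.


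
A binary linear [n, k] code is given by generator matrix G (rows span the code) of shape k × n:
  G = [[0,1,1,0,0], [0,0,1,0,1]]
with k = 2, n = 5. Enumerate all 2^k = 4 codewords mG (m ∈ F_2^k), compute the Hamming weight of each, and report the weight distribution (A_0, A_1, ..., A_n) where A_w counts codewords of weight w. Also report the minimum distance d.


Weight distribution: A_0 = 1, A_2 = 3. Minimum distance d = 2.

Enumerate all 2^2 = 4 messages m ∈ F_2^2.
For each, compute codeword c = mG in F_2^5, then tally its weight.
  m = 00 → c = 00000, weight = 0.
  m = 10 → c = 01100, weight = 2.
  m = 01 → c = 00101, weight = 2.
  m = 11 → c = 01001, weight = 2.
Tally weights:
  weight 0: 1 codewords.
  weight 2: 3 codewords.
Minimum distance d = smallest w > 0 with A_w > 0 = 2.
Sanity: Σ A_w = 4 = 2^2 = 4 ✓.


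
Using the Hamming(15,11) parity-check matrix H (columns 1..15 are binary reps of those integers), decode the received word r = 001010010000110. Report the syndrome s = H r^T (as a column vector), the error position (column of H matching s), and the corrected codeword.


s = (1, 1, 0, 1)^T, error position = 13, corrected codeword c = 001010010000010

Compute s = H r^T mod 2 one row at a time:
  s_1 = 1 + 0 + 0 + 0 + 0 + 1 + 1 + 0 = 3 ≡ 1 (mod 2).
  s_2 = 0 + 1 + 0 + 0 + 0 + 1 + 1 + 0 = 3 ≡ 1 (mod 2).
  s_3 = 0 + 1 + 0 + 0 + 0 + 0 + 1 + 0 = 2 ≡ 0 (mod 2).
  s_4 = 0 + 1 + 1 + 0 + 0 + 0 + 1 + 0 = 3 ≡ 1 (mod 2).
s = (1, 1, 0, 1)^T — this equals column 13 of H (binary 1101), so error is at position 13.
Correct: flip bit 13 of r = 001010010000110 to get c = 001010010000010.


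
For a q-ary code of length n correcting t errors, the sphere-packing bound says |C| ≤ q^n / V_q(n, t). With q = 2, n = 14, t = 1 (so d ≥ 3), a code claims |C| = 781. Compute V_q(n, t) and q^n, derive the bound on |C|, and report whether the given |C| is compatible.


V_q(n, t) = 15, q^n = 16384, Hamming bound = 1092, |C| = 781 ≤ bound (satisfied).

Step 1: Compute V_q(n, t) = Σ_{j=0}^1 C(n, j) (q−1)^j.
  j = 0: C(14,0)·(1)^0 = 1·1 = 1.
  j = 1: C(14,1)·(1)^1 = 14·1 = 14.
  V_q(n, t) = 1 + 14 = 15.
Step 2: q^n = 2^14 = 16384.
Step 3: Hamming bound ⌊q^n / V_q(n,t)⌋ = ⌊16384/15⌋ = 1092.
Step 4: Compare |C| = 781 to 1092: satisfied.
The claimed |C| lies below the Hamming bound.


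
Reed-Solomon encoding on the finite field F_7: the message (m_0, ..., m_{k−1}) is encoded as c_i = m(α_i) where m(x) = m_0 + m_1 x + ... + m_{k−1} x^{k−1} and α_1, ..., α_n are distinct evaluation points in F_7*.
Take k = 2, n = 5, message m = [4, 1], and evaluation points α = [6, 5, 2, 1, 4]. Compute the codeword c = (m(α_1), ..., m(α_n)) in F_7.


c = [3, 2, 6, 5, 1]

Message polynomial: m(x) = 4 + 1·x (mod 7).
For each evaluation point α_i, compute m(α_i) mod 7:
  α_1 = 6: Horner steps 1 → 3, so m(6) = 3.
  α_2 = 5: Horner steps 1 → 2, so m(5) = 2.
  α_3 = 2: Horner steps 1 → 6, so m(2) = 6.
  α_4 = 1: Horner steps 1 → 5, so m(1) = 5.
  α_5 = 4: Horner steps 1 → 1, so m(4) = 1.
Codeword c = [3, 2, 6, 5, 1] ∈ F_7^5.


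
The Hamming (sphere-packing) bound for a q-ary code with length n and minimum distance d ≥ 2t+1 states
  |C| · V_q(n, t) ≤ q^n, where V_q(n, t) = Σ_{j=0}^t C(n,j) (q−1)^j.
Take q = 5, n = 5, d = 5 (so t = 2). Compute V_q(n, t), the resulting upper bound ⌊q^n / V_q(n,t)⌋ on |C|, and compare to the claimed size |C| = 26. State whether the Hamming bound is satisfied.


V_q(n, t) = 181, q^n = 3125, Hamming bound = 17, |C| = 26 > bound (violated).

Step 1: Compute V_q(n, t) = Σ_{j=0}^2 C(n, j) (q−1)^j.
  j = 0: C(5,0)·(4)^0 = 1·1 = 1.
  j = 1: C(5,1)·(4)^1 = 5·4 = 20.
  j = 2: C(5,2)·(4)^2 = 10·16 = 160.
  V_q(n, t) = 1 + 20 + 160 = 181.
Step 2: q^n = 5^5 = 3125.
Step 3: Hamming bound ⌊q^n / V_q(n,t)⌋ = ⌊3125/181⌋ = 17.
Step 4: Compare |C| = 26 to 17: violated.
The claimed |C| lies above the Hamming bound, so no 5-ary code of length 5 with d ≥ 5 can have 26 codewords.


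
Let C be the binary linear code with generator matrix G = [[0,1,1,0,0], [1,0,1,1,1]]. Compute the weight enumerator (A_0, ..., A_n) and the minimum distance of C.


Weight distribution: A_0 = 1, A_2 = 1, A_4 = 2. Minimum distance d = 2.

Enumerate all 2^2 = 4 messages m ∈ F_2^2.
For each, compute codeword c = mG in F_2^5, then tally its weight.
  m = 00 → c = 00000, weight = 0.
  m = 10 → c = 01100, weight = 2.
  m = 01 → c = 10111, weight = 4.
  m = 11 → c = 11011, weight = 4.
Tally weights:
  weight 0: 1 codewords.
  weight 2: 1 codewords.
  weight 4: 2 codewords.
Minimum distance d = smallest w > 0 with A_w > 0 = 2.
Sanity: Σ A_w = 4 = 2^2 = 4 ✓.


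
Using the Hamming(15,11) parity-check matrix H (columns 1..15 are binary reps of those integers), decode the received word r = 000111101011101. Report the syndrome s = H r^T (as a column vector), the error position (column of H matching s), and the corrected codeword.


s = (1, 1, 0, 0)^T, error position = 12, corrected codeword c = 000111101010101

Compute s = H r^T mod 2 one row at a time:
  s_1 = 0 + 1 + 0 + 1 + 1 + 1 + 0 + 1 = 5 ≡ 1 (mod 2).
  s_2 = 1 + 1 + 1 + 1 + 1 + 1 + 0 + 1 = 7 ≡ 1 (mod 2).
  s_3 = 0 + 0 + 1 + 1 + 0 + 1 + 0 + 1 = 4 ≡ 0 (mod 2).
  s_4 = 0 + 0 + 1 + 1 + 1 + 1 + 1 + 1 = 6 ≡ 0 (mod 2).
s = (1, 1, 0, 0)^T — this equals column 12 of H (binary 1100), so error is at position 12.
Correct: flip bit 12 of r = 000111101011101 to get c = 000111101010101.


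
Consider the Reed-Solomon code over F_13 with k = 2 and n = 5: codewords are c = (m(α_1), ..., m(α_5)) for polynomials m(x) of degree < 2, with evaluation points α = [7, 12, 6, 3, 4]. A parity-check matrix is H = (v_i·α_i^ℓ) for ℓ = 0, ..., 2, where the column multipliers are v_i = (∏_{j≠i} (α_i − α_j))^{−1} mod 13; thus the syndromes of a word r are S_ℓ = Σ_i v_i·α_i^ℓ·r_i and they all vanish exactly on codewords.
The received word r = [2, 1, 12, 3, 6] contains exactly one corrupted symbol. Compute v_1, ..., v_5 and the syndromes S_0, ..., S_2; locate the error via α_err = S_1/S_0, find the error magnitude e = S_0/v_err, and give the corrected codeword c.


S = (5, 8, 5), error at position 2, error magnitude e = 10, c = [2, 4, 12, 3, 6].

Step 1: column multipliers v_i = (∏_{j≠i}(α_i − α_j))^{−1} mod 13.
  i = 1 (α = 7): (7−12)(7−6)(7−3)(7−4) = (−5)·1·4·3 = −60 ≡ 5, so v_1 = 5^{−1} = 8 (mod 13).
  i = 2 (α = 12): (12−7)(12−6)(12−3)(12−4) = 5·6·9·8 = 2160 ≡ 2, so v_2 = 2^{−1} = 7 (mod 13).
  i = 3 (α = 6): (6−7)(6−12)(6−3)(6−4) = (−1)·(−6)·3·2 = 36 ≡ 10, so v_3 = 10^{−1} = 4 (mod 13).
  i = 4 (α = 3): (3−7)(3−12)(3−6)(3−4) = (−4)·(−9)·(−3)·(−1) = 108 ≡ 4, so v_4 = 4^{−1} = 10 (mod 13).
  i = 5 (α = 4): (4−7)(4−12)(4−6)(4−3) = (−3)·(−8)·(−2)·1 = −48 ≡ 4, so v_5 = 4^{−1} = 10 (mod 13).
  v = [8, 7, 4, 10, 10].
Step 2: syndromes of r = [2, 1, 12, 3, 6] (all sums mod 13).
  S_0 = Σ v_i r_i = 8·2 + 7·1 + 4·12 + 10·3 + 10·6 = 161 ≡ 5.
  S_1 = Σ v_i α_i r_i = 8·7·2 + 7·12·1 + 4·6·12 + 10·3·3 + 10·4·6 = 814 ≡ 8.
  α_i^2 mod 13 = [10, 1, 10, 9, 3].
  S_2 = Σ v_i α_i^2 r_i = 8·10·2 + 7·1·1 + 4·10·12 + 10·9·3 + 10·3·6 = 1097 ≡ 5.
  S = (5, 8, 5) ≠ 0, so r is not a codeword (an error is present).
Step 3: locate the error. For a single error e at position i, S_ℓ = v_i·e·α_i^ℓ, so α_err = S_1/S_0.
  S_0^{−1} = 5^{−1} = 8 (mod 13), so α_err = 8·8 = 64 ≡ 12 = α_2. Error position i = 2.
  Consistency check: S_2/S_1 = 5·5 = 25 ≡ 12 = α_err ✓ (single-error assumption holds).
Step 4: error magnitude e = S_0/v_2 = S_0·∏_{j≠2}(α_2 − α_j) = 5·2 = 10 ≡ 10 (mod 13).
Step 5: correct position 2: c_2 = r_2 − e = 1 − 10 ≡ 4 (mod 13). Hence c = [2, 4, 12, 3, 6].
  Check: interpolating c through the α_i gives m(x) = 7 + 3·x (degree < 2) with m(α_i) = c_i for every i, so c is indeed a codeword.


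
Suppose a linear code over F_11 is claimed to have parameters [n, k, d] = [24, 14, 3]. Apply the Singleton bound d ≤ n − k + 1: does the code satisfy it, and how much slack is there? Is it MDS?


Singleton RHS = n − k + 1 = 11, slack = 8, bound satisfied, not MDS.

Singleton bound: d ≤ n − k + 1.
Here n = 24, k = 14, so n − k + 1 = 11.
Given d = 3, check d ≤ 11: YES.
Slack = (n − k + 1) − d = 8.
The code is NOT MDS (slack = 8 > 0).
Description: the claimed parameters are [24, 14, 3]_11; such a code would be non-MDS.


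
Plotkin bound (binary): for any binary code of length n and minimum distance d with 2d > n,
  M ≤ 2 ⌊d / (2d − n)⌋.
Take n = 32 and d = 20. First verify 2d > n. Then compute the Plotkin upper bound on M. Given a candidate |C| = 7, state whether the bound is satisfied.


Plotkin bound M ≤ 4; given |C| = 7 > bound (violated).

Check applicability: 2d = 40, n = 32.
2d − n = 8 > 0, so Plotkin applies.
Compute d/(2d−n) = 20/8 ≈ 2.5000.
⌊d/(2d−n)⌋ = 2.
Plotkin bound: M ≤ 2·2 = 4.
Given |C| = 7, check: VIOLATED.
This |C| is above the Plotkin bound, so no binary code with n = 32, d = 20 and 7 codewords exists.


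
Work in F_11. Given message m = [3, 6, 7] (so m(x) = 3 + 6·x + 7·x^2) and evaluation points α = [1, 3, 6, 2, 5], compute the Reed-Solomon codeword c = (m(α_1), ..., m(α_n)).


c = [5, 7, 5, 10, 10]

Message polynomial: m(x) = 3 + 6·x + 7·x^2 (mod 11).
For each evaluation point α_i, compute m(α_i) mod 11:
  α_1 = 1: Horner steps 7 → 2 → 5, so m(1) = 5.
  α_2 = 3: Horner steps 7 → 5 → 7, so m(3) = 7.
  α_3 = 6: Horner steps 7 → 4 → 5, so m(6) = 5.
  α_4 = 2: Horner steps 7 → 9 → 10, so m(2) = 10.
  α_5 = 5: Horner steps 7 → 8 → 10, so m(5) = 10.
Codeword c = [5, 7, 5, 10, 10] ∈ F_11^5.


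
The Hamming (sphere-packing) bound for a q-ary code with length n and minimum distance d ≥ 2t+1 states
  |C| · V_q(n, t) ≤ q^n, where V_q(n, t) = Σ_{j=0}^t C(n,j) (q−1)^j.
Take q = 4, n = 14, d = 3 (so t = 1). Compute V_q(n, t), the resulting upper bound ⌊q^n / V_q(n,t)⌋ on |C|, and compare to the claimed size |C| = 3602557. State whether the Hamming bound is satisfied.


V_q(n, t) = 43, q^n = 268435456, Hamming bound = 6242685, |C| = 3602557 ≤ bound (satisfied).

Step 1: Compute V_q(n, t) = Σ_{j=0}^1 C(n, j) (q−1)^j.
  j = 0: C(14,0)·(3)^0 = 1·1 = 1.
  j = 1: C(14,1)·(3)^1 = 14·3 = 42.
  V_q(n, t) = 1 + 42 = 43.
Step 2: q^n = 4^14 = 268435456.
Step 3: Hamming bound ⌊q^n / V_q(n,t)⌋ = ⌊268435456/43⌋ = 6242685.
Step 4: Compare |C| = 3602557 to 6242685: satisfied.
The claimed |C| lies below the Hamming bound.


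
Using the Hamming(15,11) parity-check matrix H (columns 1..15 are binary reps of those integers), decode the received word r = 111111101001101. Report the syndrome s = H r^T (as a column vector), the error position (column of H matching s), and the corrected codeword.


s = (0, 1, 1, 1)^T, error position = 7, corrected codeword c = 111111001001101

Compute s = H r^T mod 2 one row at a time:
  s_1 = 0 + 1 + 0 + 0 + 1 + 1 + 0 + 1 = 4 ≡ 0 (mod 2).
  s_2 = 1 + 1 + 1 + 1 + 1 + 1 + 0 + 1 = 7 ≡ 1 (mod 2).
  s_3 = 1 + 1 + 1 + 1 + 0 + 0 + 0 + 1 = 5 ≡ 1 (mod 2).
  s_4 = 1 + 1 + 1 + 1 + 1 + 0 + 1 + 1 = 7 ≡ 1 (mod 2).
s = (0, 1, 1, 1)^T — this equals column 7 of H (binary 0111), so error is at position 7.
Correct: flip bit 7 of r = 111111101001101 to get c = 111111001001101.


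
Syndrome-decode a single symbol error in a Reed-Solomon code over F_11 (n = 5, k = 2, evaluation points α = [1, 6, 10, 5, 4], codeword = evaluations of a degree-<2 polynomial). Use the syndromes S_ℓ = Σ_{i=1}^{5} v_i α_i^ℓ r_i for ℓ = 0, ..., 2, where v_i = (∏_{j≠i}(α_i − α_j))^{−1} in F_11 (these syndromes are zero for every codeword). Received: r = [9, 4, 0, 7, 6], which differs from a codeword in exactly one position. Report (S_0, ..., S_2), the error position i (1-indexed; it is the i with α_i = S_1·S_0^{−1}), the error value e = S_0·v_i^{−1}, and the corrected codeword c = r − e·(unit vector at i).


S = (10, 6, 8), error at position 4, error magnitude e = 2, c = [9, 4, 0, 5, 6].

Step 1: column multipliers v_i = (∏_{j≠i}(α_i − α_j))^{−1} mod 11.
  i = 1 (α = 1): (1−6)(1−10)(1−5)(1−4) = (−5)·(−9)·(−4)·(−3) = 540 ≡ 1, so v_1 = 1^{−1} = 1 (mod 11).
  i = 2 (α = 6): (6−1)(6−10)(6−5)(6−4) = 5·(−4)·1·2 = −40 ≡ 4, so v_2 = 4^{−1} = 3 (mod 11).
  i = 3 (α = 10): (10−1)(10−6)(10−5)(10−4) = 9·4·5·6 = 1080 ≡ 2, so v_3 = 2^{−1} = 6 (mod 11).
  i = 4 (α = 5): (5−1)(5−6)(5−10)(5−4) = 4·(−1)·(−5)·1 = 20 ≡ 9, so v_4 = 9^{−1} = 5 (mod 11).
  i = 5 (α = 4): (4−1)(4−6)(4−10)(4−5) = 3·(−2)·(−6)·(−1) = −36 ≡ 8, so v_5 = 8^{−1} = 7 (mod 11).
  v = [1, 3, 6, 5, 7].
Step 2: syndromes of r = [9, 4, 0, 7, 6] (all sums mod 11).
  S_0 = Σ v_i r_i = 1·9 + 3·4 + 6·0 + 5·7 + 7·6 = 98 ≡ 10.
  S_1 = Σ v_i α_i r_i = 1·1·9 + 3·6·4 + 6·10·0 + 5·5·7 + 7·4·6 = 424 ≡ 6.
  α_i^2 mod 11 = [1, 3, 1, 3, 5].
  S_2 = Σ v_i α_i^2 r_i = 1·1·9 + 3·3·4 + 6·1·0 + 5·3·7 + 7·5·6 = 360 ≡ 8.
  S = (10, 6, 8) ≠ 0, so r is not a codeword (an error is present).
Step 3: locate the error. For a single error e at position i, S_ℓ = v_i·e·α_i^ℓ, so α_err = S_1/S_0.
  S_0^{−1} = 10^{−1} = 10 (mod 11), so α_err = 6·10 = 60 ≡ 5 = α_4. Error position i = 4.
  Consistency check: S_2/S_1 = 8·2 = 16 ≡ 5 = α_err ✓ (single-error assumption holds).
Step 4: error magnitude e = S_0/v_4 = S_0·∏_{j≠4}(α_4 − α_j) = 10·9 = 90 ≡ 2 (mod 11).
Step 5: correct position 4: c_4 = r_4 − e = 7 − 2 ≡ 5 (mod 11). Hence c = [9, 4, 0, 5, 6].
  Check: interpolating c through the α_i gives m(x) = 10 + 10·x (degree < 2) with m(α_i) = c_i for every i, so c is indeed a codeword.


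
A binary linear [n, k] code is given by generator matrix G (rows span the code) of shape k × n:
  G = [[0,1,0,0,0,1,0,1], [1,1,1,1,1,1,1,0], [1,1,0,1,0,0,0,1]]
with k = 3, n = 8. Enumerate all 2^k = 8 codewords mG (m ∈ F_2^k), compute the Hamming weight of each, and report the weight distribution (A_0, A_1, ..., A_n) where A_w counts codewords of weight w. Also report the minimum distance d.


Weight distribution: A_0 = 1, A_3 = 2, A_4 = 2, A_5 = 1, A_6 = 1, A_7 = 1. Minimum distance d = 3.

Enumerate all 2^3 = 8 messages m ∈ F_2^3.
For each, compute codeword c = mG in F_2^8, then tally its weight.
  m = 000 → c = 00000000, weight = 0.
  m = 100 → c = 01000101, weight = 3.
  m = 010 → c = 11111110, weight = 7.
  m = 110 → c = 10111011, weight = 6.
  m = 001 → c = 11010001, weight = 4.
  m = 101 → c = 10010100, weight = 3.
  m = 011 → c = 00101111, weight = 5.
  m = 111 → c = 01101010, weight = 4.
Tally weights:
  weight 0: 1 codewords.
  weight 3: 2 codewords.
  weight 4: 2 codewords.
  weight 5: 1 codewords.
  weight 6: 1 codewords.
  weight 7: 1 codewords.
Minimum distance d = smallest w > 0 with A_w > 0 = 3.
Sanity: Σ A_w = 8 = 2^3 = 8 ✓.


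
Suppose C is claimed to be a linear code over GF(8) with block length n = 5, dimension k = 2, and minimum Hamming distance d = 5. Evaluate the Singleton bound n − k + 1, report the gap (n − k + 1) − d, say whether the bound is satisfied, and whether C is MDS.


Singleton RHS = n − k + 1 = 4, slack = -1, bound violated (no such code; not MDS).

Singleton bound: d ≤ n − k + 1.
Here n = 5, k = 2, so n − k + 1 = 4.
Given d = 5, check d ≤ 4: NO.
Slack = (n − k + 1) − d = -1.
The slack is negative: d = 5 exceeds n − k + 1 = 4 by 1, so the Singleton bound is violated and no linear [5, 2, 5]_8 code can exist. In particular it is not MDS (MDS requires d = n − k + 1 exactly).
Description: the claimed parameters are [5, 2, 5]_8; such a code would be impossible (violates the Singleton bound).


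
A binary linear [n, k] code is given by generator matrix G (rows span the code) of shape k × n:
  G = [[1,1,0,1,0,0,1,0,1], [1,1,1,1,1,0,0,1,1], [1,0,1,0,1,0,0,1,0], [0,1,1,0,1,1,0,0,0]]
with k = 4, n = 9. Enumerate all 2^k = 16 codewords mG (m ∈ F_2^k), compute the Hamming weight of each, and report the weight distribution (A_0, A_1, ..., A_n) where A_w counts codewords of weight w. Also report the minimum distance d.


Weight distribution: A_0 = 1, A_2 = 1, A_3 = 1, A_4 = 5, A_5 = 4, A_6 = 1, A_7 = 3. Minimum distance d = 2.

Enumerate all 2^4 = 16 messages m ∈ F_2^4.
For each, compute codeword c = mG in F_2^9, then tally its weight.
  m = 0000 → c = 000000000, weight = 0.
  m = 1000 → c = 110100101, weight = 5.
  m = 0100 → c = 111110011, weight = 7.
  m = 1100 → c = 001010110, weight = 4.
  m = 0010 → c = 101010010, weight = 4.
  m = 1010 → c = 011110111, weight = 7.
  m = 0110 → c = 010100001, weight = 3.
  m = 1110 → c = 100000100, weight = 2.
  m = 0001 → c = 011011000, weight = 4.
  m = 1001 → c = 101111101, weight = 7.
  m = 0101 → c = 100101011, weight = 5.
  m = 1101 → c = 010001110, weight = 4.
  m = 0011 → c = 110001010, weight = 4.
  m = 1011 → c = 000101111, weight = 5.
  m = 0111 → c = 001111001, weight = 5.
  m = 1111 → c = 111011100, weight = 6.
Tally weights:
  weight 0: 1 codewords.
  weight 2: 1 codewords.
  weight 3: 1 codewords.
  weight 4: 5 codewords.
  weight 5: 4 codewords.
  weight 6: 1 codewords.
  weight 7: 3 codewords.
Minimum distance d = smallest w > 0 with A_w > 0 = 2.
Sanity: Σ A_w = 16 = 2^4 = 16 ✓.


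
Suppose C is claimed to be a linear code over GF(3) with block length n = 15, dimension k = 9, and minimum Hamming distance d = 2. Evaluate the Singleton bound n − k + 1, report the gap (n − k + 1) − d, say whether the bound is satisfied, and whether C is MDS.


Singleton RHS = n − k + 1 = 7, slack = 5, bound satisfied, not MDS.

Singleton bound: d ≤ n − k + 1.
Here n = 15, k = 9, so n − k + 1 = 7.
Given d = 2, check d ≤ 7: YES.
Slack = (n − k + 1) − d = 5.
The code is NOT MDS (slack = 5 > 0).
Description: the claimed parameters are [15, 9, 2]_3; such a code would be non-MDS.


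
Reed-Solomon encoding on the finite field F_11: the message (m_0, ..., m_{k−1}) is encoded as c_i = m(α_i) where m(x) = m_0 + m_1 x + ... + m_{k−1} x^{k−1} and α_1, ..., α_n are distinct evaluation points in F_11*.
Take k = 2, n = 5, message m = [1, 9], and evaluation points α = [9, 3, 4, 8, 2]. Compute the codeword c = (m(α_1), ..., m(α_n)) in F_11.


c = [5, 6, 4, 7, 8]

Message polynomial: m(x) = 1 + 9·x (mod 11).
For each evaluation point α_i, compute m(α_i) mod 11:
  α_1 = 9: Horner steps 9 → 5, so m(9) = 5.
  α_2 = 3: Horner steps 9 → 6, so m(3) = 6.
  α_3 = 4: Horner steps 9 → 4, so m(4) = 4.
  α_4 = 8: Horner steps 9 → 7, so m(8) = 7.
  α_5 = 2: Horner steps 9 → 8, so m(2) = 8.
Codeword c = [5, 6, 4, 7, 8] ∈ F_11^5.


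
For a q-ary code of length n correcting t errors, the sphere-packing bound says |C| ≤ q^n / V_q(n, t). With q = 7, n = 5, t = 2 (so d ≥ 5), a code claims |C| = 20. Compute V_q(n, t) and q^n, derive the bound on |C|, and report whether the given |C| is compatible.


V_q(n, t) = 391, q^n = 16807, Hamming bound = 42, |C| = 20 ≤ bound (satisfied).

Step 1: Compute V_q(n, t) = Σ_{j=0}^2 C(n, j) (q−1)^j.
  j = 0: C(5,0)·(6)^0 = 1·1 = 1.
  j = 1: C(5,1)·(6)^1 = 5·6 = 30.
  j = 2: C(5,2)·(6)^2 = 10·36 = 360.
  V_q(n, t) = 1 + 30 + 360 = 391.
Step 2: q^n = 7^5 = 16807.
Step 3: Hamming bound ⌊q^n / V_q(n,t)⌋ = ⌊16807/391⌋ = 42.
Step 4: Compare |C| = 20 to 42: satisfied.
The claimed |C| lies below the Hamming bound.


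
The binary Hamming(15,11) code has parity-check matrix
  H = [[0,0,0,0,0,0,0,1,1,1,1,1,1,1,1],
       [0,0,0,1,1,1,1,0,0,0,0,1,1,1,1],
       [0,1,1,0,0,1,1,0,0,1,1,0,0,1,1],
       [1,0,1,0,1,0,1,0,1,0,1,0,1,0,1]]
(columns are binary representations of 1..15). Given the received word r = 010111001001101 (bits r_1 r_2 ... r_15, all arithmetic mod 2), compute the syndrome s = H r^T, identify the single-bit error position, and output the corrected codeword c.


s = (0, 0, 1, 0)^T, error position = 2, corrected codeword c = 000111001001101

Compute s = H r^T mod 2 one row at a time:
  s_1 = 0 + 1 + 0 + 0 + 1 + 1 + 0 + 1 = 4 ≡ 0 (mod 2).
  s_2 = 1 + 1 + 1 + 0 + 1 + 1 + 0 + 1 = 6 ≡ 0 (mod 2).
  s_3 = 1 + 0 + 1 + 0 + 0 + 0 + 0 + 1 = 3 ≡ 1 (mod 2).
  s_4 = 0 + 0 + 1 + 0 + 1 + 0 + 1 + 1 = 4 ≡ 0 (mod 2).
s = (0, 0, 1, 0)^T — this equals column 2 of H (binary 0010), so error is at position 2.
Correct: flip bit 2 of r = 010111001001101 to get c = 000111001001101.


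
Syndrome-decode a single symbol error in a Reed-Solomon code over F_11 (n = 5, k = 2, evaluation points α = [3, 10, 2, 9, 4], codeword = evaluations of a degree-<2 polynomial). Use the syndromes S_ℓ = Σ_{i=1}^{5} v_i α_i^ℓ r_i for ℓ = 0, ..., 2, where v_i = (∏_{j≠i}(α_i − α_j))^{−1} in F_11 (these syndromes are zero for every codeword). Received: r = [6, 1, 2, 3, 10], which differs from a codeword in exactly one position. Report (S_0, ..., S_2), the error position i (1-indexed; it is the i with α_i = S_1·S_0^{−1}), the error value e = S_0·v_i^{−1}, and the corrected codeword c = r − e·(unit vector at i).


S = (5, 1, 9), error at position 4, error magnitude e = 6, c = [6, 1, 2, 8, 10].

Step 1: column multipliers v_i = (∏_{j≠i}(α_i − α_j))^{−1} mod 11.
  i = 1 (α = 3): (3−10)(3−2)(3−9)(3−4) = (−7)·1·(−6)·(−1) = −42 ≡ 2, so v_1 = 2^{−1} = 6 (mod 11).
  i = 2 (α = 10): (10−3)(10−2)(10−9)(10−4) = 7·8·1·6 = 336 ≡ 6, so v_2 = 6^{−1} = 2 (mod 11).
  i = 3 (α = 2): (2−3)(2−10)(2−9)(2−4) = (−1)·(−8)·(−7)·(−2) = 112 ≡ 2, so v_3 = 2^{−1} = 6 (mod 11).
  i = 4 (α = 9): (9−3)(9−10)(9−2)(9−4) = 6·(−1)·7·5 = −210 ≡ 10, so v_4 = 10^{−1} = 10 (mod 11).
  i = 5 (α = 4): (4−3)(4−10)(4−2)(4−9) = 1·(−6)·2·(−5) = 60 ≡ 5, so v_5 = 5^{−1} = 9 (mod 11).
  v = [6, 2, 6, 10, 9].
Step 2: syndromes of r = [6, 1, 2, 3, 10] (all sums mod 11).
  S_0 = Σ v_i r_i = 6·6 + 2·1 + 6·2 + 10·3 + 9·10 = 170 ≡ 5.
  S_1 = Σ v_i α_i r_i = 6·3·6 + 2·10·1 + 6·2·2 + 10·9·3 + 9·4·10 = 782 ≡ 1.
  α_i^2 mod 11 = [9, 1, 4, 4, 5].
  S_2 = Σ v_i α_i^2 r_i = 6·9·6 + 2·1·1 + 6·4·2 + 10·4·3 + 9·5·10 = 944 ≡ 9.
  S = (5, 1, 9) ≠ 0, so r is not a codeword (an error is present).
Step 3: locate the error. For a single error e at position i, S_ℓ = v_i·e·α_i^ℓ, so α_err = S_1/S_0.
  S_0^{−1} = 5^{−1} = 9 (mod 11), so α_err = 1·9 = 9 ≡ 9 = α_4. Error position i = 4.
  Consistency check: S_2/S_1 = 9·1 = 9 ≡ 9 = α_err ✓ (single-error assumption holds).
Step 4: error magnitude e = S_0/v_4 = S_0·∏_{j≠4}(α_4 − α_j) = 5·10 = 50 ≡ 6 (mod 11).
Step 5: correct position 4: c_4 = r_4 − e = 3 − 6 ≡ 8 (mod 11). Hence c = [6, 1, 2, 8, 10].
  Check: interpolating c through the α_i gives m(x) = 5 + 4·x (degree < 2) with m(α_i) = c_i for every i, so c is indeed a codeword.


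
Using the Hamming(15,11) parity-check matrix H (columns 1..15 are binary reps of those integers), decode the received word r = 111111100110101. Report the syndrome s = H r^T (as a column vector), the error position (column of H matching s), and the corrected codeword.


s = (0, 0, 1, 1)^T, error position = 3, corrected codeword c = 110111100110101

Compute s = H r^T mod 2 one row at a time:
  s_1 = 0 + 0 + 1 + 1 + 0 + 1 + 0 + 1 = 4 ≡ 0 (mod 2).
  s_2 = 1 + 1 + 1 + 1 + 0 + 1 + 0 + 1 = 6 ≡ 0 (mod 2).
  s_3 = 1 + 1 + 1 + 1 + 1 + 1 + 0 + 1 = 7 ≡ 1 (mod 2).
  s_4 = 1 + 1 + 1 + 1 + 0 + 1 + 1 + 1 = 7 ≡ 1 (mod 2).
s = (0, 0, 1, 1)^T — this equals column 3 of H (binary 0011), so error is at position 3.
Correct: flip bit 3 of r = 111111100110101 to get c = 110111100110101.
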